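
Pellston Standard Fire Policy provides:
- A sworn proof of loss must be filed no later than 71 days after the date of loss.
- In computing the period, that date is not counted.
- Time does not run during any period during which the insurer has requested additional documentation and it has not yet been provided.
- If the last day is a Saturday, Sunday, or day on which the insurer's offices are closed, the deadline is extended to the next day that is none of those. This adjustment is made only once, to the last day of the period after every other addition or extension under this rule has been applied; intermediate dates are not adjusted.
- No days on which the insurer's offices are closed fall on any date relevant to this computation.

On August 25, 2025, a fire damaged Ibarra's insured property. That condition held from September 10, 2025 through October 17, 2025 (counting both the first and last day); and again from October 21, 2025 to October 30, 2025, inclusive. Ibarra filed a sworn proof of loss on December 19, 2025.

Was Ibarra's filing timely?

Yes

71 days after August 25, 2025 is November 4, 2025.
From September 10, 2025 through October 17, 2025 inclusive is 38 days; tolling adds 38 days: November 4, 2025 + 38 days = December 12, 2025.
From October 21, 2025 through October 30, 2025 inclusive is 10 days; tolling adds 10 days: December 12, 2025 + 10 days = December 22, 2025.
December 22, 2025 is a Monday and not a day on which the insurer's offices are closed, so no extension applies.
The deadline is December 22, 2025; the filing on December 19, 2025 is on or before that date.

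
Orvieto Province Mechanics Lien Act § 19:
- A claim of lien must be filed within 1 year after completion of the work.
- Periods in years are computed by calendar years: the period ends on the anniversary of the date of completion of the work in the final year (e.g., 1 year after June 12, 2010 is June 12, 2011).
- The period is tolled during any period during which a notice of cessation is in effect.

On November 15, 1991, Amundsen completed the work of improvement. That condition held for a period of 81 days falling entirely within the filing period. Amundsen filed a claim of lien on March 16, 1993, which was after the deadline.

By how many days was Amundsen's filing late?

40 days

1 year after November 15, 1991 is November 15, 1992.
Tolling adds 81 days: November 15, 1992 + 81 days = February 4, 1993.
The deadline is February 4, 1993; from February 4, 1993 to March 16, 1993 is 40 days.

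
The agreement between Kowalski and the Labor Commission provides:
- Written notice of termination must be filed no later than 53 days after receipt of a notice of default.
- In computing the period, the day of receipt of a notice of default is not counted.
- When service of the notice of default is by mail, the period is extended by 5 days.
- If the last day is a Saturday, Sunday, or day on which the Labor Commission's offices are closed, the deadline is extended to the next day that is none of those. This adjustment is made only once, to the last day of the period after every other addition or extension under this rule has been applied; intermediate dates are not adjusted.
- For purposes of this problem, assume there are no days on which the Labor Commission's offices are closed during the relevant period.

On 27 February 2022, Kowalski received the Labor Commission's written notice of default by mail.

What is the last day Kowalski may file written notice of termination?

April 26, 2022

53 days after 27 February 2022 is April 21, 2022.
Service was by mail, adding 5 days: April 21, 2022 + 5 days = April 26, 2022.
April 26, 2022 is a Tuesday and not a day on which the Labor Commission's offices are closed, so no extension applies.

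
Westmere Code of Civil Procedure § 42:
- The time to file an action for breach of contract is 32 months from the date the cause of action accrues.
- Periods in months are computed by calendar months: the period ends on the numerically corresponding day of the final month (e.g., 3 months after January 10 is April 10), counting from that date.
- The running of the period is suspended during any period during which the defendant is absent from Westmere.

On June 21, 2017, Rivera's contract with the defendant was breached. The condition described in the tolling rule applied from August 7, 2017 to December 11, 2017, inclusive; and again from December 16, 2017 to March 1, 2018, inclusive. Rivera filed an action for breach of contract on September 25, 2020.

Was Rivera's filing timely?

32 months after June 21, 2017 is February 21, 2020.
From August 7, 2017 through December 11, 2017 inclusive is 127 days; tolling adds 127 days: February 21, 2020 + 127 days = June 27, 2020.
From December 16, 2017 through March 1, 2018 inclusive is 76 days; tolling adds 76 days: June 27, 2020 + 76 days = September 11, 2020.
The deadline is September 11, 2020; the filing on September 25, 2020 is after that date.

No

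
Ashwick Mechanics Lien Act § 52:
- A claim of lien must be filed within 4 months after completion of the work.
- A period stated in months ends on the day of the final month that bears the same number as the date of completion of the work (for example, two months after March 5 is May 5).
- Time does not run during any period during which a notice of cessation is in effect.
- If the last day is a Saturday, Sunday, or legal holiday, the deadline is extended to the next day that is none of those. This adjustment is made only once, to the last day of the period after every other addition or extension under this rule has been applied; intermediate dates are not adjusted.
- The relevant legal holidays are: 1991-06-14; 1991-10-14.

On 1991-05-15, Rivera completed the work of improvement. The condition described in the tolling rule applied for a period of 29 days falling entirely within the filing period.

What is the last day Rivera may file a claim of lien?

4 months after 1991-05-15 is September 15, 1991.
Tolling adds 29 days: September 15, 1991 + 29 days = October 14, 1991.
October 14, 1991 is a listed holiday. The next qualifying day is October 15, 1991.

October 15, 1991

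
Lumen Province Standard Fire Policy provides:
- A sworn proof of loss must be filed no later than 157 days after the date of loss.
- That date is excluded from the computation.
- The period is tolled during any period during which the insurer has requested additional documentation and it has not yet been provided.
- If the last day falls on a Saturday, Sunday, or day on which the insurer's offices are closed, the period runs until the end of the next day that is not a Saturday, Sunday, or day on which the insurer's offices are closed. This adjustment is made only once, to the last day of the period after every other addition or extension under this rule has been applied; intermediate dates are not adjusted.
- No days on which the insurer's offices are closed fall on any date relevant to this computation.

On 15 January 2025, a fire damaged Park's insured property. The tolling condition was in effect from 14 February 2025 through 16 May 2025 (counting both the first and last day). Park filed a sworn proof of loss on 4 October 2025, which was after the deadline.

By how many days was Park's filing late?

12 days

157 days after 15 January 2025 is June 21, 2025.
From February 14, 2025 through May 16, 2025 inclusive is 92 days; tolling adds 92 days: June 21, 2025 + 92 days = September 21, 2025.
September 21, 2025 is Sunday. The next qualifying day is September 22, 2025.
The deadline is September 22, 2025; from September 22, 2025 to October 4, 2025 is 12 days.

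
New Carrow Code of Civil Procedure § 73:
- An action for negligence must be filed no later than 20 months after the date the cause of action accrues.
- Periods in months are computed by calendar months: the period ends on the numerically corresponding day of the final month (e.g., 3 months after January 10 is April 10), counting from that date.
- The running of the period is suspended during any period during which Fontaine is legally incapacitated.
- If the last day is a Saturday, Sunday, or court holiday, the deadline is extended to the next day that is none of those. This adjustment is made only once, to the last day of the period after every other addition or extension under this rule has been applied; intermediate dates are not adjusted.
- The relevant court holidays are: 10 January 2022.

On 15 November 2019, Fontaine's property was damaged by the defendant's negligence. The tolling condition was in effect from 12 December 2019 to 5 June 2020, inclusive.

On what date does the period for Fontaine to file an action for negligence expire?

January 11, 2022

20 months after 15 November 2019 is July 15, 2021.
From December 12, 2019 through June 5, 2020 inclusive is 177 days; tolling adds 177 days: July 15, 2021 + 177 days = January 8, 2022.
January 8, 2022 is Saturday; January 9, 2022 is Sunday; January 10, 2022 is a listed holiday. The next qualifying day is January 11, 2022.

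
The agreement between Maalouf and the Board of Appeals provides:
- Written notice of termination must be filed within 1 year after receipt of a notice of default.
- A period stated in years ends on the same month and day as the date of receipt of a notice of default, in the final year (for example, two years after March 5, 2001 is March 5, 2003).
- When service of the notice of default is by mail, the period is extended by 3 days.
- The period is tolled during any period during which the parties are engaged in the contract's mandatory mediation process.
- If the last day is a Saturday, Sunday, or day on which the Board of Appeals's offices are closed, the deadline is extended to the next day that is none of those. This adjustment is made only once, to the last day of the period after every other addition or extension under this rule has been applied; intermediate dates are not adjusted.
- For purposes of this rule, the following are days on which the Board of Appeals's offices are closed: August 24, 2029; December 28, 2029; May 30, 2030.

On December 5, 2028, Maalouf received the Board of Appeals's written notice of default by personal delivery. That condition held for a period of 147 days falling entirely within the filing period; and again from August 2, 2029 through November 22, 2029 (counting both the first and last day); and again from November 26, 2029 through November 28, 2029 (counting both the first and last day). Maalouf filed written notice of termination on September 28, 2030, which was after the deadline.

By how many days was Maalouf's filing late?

1 year after December 5, 2028 is December 5, 2029.
Service was not by mail, so no mail extension applies.
Tolling adds 147 days: December 5, 2029 + 147 days = May 1, 2030.
From August 2, 2029 through November 22, 2029 inclusive is 113 days; tolling adds 113 days: May 1, 2030 + 113 days = August 22, 2030.
From November 26, 2029 through November 28, 2029 inclusive is 3 days; tolling adds 3 days: August 22, 2030 + 3 days = August 25, 2030.
August 25, 2030 is Sunday. The next qualifying day is August 26, 2030.
The deadline is August 26, 2030; from August 26, 2030 to September 28, 2030 is 33 days.

33 days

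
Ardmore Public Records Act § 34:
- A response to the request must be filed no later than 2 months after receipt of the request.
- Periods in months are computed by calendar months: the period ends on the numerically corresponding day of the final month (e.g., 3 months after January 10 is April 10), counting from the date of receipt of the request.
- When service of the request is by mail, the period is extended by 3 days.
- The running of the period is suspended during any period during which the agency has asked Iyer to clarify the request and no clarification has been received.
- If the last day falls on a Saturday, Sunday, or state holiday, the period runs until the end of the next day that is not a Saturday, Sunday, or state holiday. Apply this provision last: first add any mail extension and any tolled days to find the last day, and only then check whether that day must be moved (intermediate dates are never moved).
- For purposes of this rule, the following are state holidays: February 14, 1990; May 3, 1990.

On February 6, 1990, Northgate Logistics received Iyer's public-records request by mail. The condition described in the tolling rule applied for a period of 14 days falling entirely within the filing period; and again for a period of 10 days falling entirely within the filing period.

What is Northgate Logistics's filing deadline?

2 months after February 6, 1990 is April 6, 1990.
Service was by mail, adding 3 days: April 6, 1990 + 3 days = April 9, 1990.
Tolling adds 14 days: April 9, 1990 + 14 days = April 23, 1990.
Tolling adds 10 days: April 23, 1990 + 10 days = May 3, 1990.
May 3, 1990 is a listed holiday. The next qualifying day is May 4, 1990.

May 4, 1990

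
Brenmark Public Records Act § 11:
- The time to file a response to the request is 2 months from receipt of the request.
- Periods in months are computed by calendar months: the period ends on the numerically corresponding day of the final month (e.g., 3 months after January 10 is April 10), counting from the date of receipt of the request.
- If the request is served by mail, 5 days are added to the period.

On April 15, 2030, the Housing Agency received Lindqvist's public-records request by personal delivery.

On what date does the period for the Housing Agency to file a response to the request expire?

June 15, 2030

2 months after April 15, 2030 is June 15, 2030.
Service was not by mail, so no mail extension applies.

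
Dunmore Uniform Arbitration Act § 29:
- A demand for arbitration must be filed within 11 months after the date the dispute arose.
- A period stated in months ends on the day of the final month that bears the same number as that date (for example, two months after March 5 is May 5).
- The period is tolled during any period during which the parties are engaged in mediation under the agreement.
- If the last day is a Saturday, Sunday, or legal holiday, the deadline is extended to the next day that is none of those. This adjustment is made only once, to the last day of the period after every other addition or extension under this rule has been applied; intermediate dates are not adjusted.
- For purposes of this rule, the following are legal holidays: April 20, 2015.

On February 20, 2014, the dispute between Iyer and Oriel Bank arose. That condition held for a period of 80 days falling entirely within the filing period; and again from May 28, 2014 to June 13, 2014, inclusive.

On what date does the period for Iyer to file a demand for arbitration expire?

April 27, 2015

11 months after February 20, 2014 is January 20, 2015.
Tolling adds 80 days: January 20, 2015 + 80 days = April 10, 2015.
From May 28, 2014 through June 13, 2014 inclusive is 17 days; tolling adds 17 days: April 10, 2015 + 17 days = April 27, 2015.
April 27, 2015 is a Monday and not a legal holiday, so no extension applies.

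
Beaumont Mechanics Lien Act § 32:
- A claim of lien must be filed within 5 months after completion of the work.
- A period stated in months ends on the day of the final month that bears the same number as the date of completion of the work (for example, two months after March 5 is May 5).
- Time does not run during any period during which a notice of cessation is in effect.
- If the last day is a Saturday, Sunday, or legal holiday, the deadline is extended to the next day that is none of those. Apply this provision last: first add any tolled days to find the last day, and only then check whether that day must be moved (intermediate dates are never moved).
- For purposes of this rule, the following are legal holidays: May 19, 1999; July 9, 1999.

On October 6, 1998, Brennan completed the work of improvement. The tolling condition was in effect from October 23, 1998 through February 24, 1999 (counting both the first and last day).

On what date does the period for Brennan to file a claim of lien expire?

5 months after October 6, 1998 is March 6, 1999.
From October 23, 1998 through February 24, 1999 inclusive is 125 days; tolling adds 125 days: March 6, 1999 + 125 days = July 9, 1999.
July 9, 1999 is a listed holiday; July 10, 1999 is Saturday; July 11, 1999 is Sunday. The next qualifying day is July 12, 1999.

July 12, 1999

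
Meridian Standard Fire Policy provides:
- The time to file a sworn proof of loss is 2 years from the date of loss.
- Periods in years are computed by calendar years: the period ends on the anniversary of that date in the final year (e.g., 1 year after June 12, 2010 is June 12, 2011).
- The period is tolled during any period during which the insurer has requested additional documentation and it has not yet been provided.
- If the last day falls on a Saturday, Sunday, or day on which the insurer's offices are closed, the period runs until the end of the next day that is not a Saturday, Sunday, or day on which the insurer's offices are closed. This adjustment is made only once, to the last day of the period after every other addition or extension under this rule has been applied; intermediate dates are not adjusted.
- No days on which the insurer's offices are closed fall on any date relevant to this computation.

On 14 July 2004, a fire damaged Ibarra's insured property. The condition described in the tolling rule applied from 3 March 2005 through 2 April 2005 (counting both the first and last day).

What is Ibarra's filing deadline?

August 14, 2006

2 years after 14 July 2004 is July 14, 2006.
From March 3, 2005 through April 2, 2005 inclusive is 31 days; tolling adds 31 days: July 14, 2006 + 31 days = August 14, 2006.
August 14, 2006 is a Monday and not a day on which the insurer's offices are closed, so no extension applies.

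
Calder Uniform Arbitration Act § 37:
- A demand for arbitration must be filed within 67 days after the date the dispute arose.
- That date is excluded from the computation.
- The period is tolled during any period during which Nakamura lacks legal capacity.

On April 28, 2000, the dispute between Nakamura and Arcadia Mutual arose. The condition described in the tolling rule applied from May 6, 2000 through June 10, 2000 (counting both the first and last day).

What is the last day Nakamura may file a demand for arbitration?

August 9, 2000

67 days after April 28, 2000 is July 4, 2000.
From May 6, 2000 through June 10, 2000 inclusive is 36 days; tolling adds 36 days: July 4, 2000 + 36 days = August 9, 2000.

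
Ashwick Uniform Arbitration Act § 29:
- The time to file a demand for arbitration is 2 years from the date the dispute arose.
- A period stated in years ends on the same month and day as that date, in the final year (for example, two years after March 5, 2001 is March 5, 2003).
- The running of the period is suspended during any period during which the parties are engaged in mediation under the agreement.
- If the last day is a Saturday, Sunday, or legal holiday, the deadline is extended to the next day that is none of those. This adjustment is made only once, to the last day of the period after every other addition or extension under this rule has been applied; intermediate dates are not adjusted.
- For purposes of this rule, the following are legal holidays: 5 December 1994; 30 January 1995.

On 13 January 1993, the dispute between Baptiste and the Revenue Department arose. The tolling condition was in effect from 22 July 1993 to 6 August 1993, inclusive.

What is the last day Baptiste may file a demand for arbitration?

2 years after 13 January 1993 is January 13, 1995.
From July 22, 1993 through August 6, 1993 inclusive is 16 days; tolling adds 16 days: January 13, 1995 + 16 days = January 29, 1995.
January 29, 1995 is Sunday; January 30, 1995 is a listed holiday. The next qualifying day is January 31, 1995.

January 31, 1995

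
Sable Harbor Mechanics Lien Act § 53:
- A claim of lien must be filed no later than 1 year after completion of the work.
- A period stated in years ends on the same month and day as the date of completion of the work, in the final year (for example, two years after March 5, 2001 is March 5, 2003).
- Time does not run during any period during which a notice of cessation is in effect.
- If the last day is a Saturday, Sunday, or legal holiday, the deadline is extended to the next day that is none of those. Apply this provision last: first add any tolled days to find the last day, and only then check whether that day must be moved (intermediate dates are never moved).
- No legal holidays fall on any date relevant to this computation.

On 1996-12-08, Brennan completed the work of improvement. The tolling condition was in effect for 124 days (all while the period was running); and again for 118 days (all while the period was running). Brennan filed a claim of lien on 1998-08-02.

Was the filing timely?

Yes

1 year after 1996-12-08 is December 8, 1997.
Tolling adds 124 days: December 8, 1997 + 124 days = April 11, 1998.
Tolling adds 118 days: April 11, 1998 + 118 days = August 7, 1998.
August 7, 1998 is a Friday and not a legal holiday, so no extension applies.
The deadline is August 7, 1998; the filing on August 2, 1998 is on or before that date.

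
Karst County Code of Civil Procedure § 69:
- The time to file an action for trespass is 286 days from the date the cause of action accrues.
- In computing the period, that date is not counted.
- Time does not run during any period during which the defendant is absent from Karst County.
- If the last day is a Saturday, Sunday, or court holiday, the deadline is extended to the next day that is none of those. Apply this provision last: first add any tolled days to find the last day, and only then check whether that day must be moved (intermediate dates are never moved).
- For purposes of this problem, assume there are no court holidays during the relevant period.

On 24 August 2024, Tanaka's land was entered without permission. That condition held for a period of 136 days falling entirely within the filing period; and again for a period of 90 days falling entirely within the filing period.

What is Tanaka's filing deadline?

286 days after 24 August 2024 is June 6, 2025.
Tolling adds 136 days: June 6, 2025 + 136 days = October 20, 2025.
Tolling adds 90 days: October 20, 2025 + 90 days = January 18, 2026.
January 18, 2026 is Sunday. The next qualifying day is January 19, 2026.

January 19, 2026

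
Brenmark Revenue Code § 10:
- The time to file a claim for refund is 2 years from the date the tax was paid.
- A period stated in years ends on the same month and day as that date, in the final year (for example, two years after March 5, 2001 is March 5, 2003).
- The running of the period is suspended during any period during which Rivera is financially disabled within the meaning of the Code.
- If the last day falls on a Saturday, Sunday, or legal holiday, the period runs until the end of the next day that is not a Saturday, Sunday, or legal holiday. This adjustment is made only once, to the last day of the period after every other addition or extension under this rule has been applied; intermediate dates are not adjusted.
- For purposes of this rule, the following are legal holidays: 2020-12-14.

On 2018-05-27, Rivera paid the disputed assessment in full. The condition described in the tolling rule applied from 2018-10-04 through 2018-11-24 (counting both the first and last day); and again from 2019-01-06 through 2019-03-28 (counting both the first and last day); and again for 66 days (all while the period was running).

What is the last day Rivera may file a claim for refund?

December 15, 2020

2 years after 2018-05-27 is May 27, 2020.
From October 4, 2018 through November 24, 2018 inclusive is 52 days; tolling adds 52 days: May 27, 2020 + 52 days = July 18, 2020.
From January 6, 2019 through March 28, 2019 inclusive is 82 days; tolling adds 82 days: July 18, 2020 + 82 days = October 8, 2020.
Tolling adds 66 days: October 8, 2020 + 66 days = December 13, 2020.
December 13, 2020 is Sunday; December 14, 2020 is a listed holiday. The next qualifying day is December 15, 2020.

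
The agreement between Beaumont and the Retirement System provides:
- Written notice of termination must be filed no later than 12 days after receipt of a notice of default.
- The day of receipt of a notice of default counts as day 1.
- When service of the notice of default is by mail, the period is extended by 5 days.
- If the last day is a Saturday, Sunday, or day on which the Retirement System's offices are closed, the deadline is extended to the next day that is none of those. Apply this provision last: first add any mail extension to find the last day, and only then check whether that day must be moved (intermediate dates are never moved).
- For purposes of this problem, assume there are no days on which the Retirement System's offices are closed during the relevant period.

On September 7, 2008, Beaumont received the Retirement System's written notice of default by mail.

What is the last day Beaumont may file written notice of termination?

Counting September 7, 2008 as day 1, day 12 is September 18, 2008.
Service was by mail, adding 5 days: September 18, 2008 + 5 days = September 23, 2008.
September 23, 2008 is a Tuesday and not a day on which the Retirement System's offices are closed, so no extension applies.

September 23, 2008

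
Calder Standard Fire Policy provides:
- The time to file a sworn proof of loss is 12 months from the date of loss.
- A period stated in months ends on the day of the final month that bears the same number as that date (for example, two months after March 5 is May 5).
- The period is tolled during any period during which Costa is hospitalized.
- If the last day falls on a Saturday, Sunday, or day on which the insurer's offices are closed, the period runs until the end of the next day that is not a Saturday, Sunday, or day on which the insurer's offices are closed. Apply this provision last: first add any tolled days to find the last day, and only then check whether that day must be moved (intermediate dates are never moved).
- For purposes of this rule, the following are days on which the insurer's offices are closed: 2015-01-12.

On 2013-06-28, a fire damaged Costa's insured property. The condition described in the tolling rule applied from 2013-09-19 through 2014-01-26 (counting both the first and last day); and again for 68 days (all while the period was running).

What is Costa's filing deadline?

12 months after 2013-06-28 is June 28, 2014.
From September 19, 2013 through January 26, 2014 inclusive is 130 days; tolling adds 130 days: June 28, 2014 + 130 days = November 5, 2014.
Tolling adds 68 days: November 5, 2014 + 68 days = January 12, 2015.
January 12, 2015 is a listed holiday. The next qualifying day is January 13, 2015.

January 13, 2015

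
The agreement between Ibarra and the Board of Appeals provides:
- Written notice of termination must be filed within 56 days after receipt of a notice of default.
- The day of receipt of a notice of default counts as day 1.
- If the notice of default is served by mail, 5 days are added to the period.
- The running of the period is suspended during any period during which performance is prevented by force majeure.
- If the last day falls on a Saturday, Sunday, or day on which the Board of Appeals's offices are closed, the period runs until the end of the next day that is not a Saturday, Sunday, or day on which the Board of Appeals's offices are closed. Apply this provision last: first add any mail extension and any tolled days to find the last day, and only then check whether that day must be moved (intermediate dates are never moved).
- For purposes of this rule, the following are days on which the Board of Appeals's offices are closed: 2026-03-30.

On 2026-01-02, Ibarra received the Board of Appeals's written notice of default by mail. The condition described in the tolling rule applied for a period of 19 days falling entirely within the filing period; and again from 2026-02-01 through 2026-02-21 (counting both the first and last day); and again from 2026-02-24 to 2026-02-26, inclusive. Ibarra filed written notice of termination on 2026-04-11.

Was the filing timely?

Counting 2026-01-02 as day 1, day 56 is February 26, 2026.
Service was by mail, adding 5 days: February 26, 2026 + 5 days = March 3, 2026.
Tolling adds 19 days: March 3, 2026 + 19 days = March 22, 2026.
From February 1, 2026 through February 21, 2026 inclusive is 21 days; tolling adds 21 days: March 22, 2026 + 21 days = April 12, 2026.
From February 24, 2026 through February 26, 2026 inclusive is 3 days; tolling adds 3 days: April 12, 2026 + 3 days = April 15, 2026.
April 15, 2026 is a Wednesday and not a day on which the Board of Appeals's offices are closed, so no extension applies.
The deadline is April 15, 2026; the filing on April 11, 2026 is on or before that date.

Yes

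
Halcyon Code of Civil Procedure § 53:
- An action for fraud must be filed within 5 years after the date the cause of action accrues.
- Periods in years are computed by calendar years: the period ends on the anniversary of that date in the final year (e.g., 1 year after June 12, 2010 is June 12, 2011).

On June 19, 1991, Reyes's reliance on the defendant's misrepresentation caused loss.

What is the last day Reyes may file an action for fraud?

June 19, 1996

5 years after June 19, 1991 is June 19, 1996.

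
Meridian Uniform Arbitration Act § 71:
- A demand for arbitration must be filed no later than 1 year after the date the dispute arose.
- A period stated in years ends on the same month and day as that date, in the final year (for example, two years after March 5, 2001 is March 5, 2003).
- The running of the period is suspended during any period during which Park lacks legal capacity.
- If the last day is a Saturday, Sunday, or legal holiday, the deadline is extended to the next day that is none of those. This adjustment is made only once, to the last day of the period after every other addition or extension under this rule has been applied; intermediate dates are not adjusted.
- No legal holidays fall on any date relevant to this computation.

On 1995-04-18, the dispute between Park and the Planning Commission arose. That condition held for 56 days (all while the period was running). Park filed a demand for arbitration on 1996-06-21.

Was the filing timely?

1 year after 1995-04-18 is April 18, 1996.
Tolling adds 56 days: April 18, 1996 + 56 days = June 13, 1996.
June 13, 1996 is a Thursday and not a legal holiday, so no extension applies.
The deadline is June 13, 1996; the filing on June 21, 1996 is after that date.

No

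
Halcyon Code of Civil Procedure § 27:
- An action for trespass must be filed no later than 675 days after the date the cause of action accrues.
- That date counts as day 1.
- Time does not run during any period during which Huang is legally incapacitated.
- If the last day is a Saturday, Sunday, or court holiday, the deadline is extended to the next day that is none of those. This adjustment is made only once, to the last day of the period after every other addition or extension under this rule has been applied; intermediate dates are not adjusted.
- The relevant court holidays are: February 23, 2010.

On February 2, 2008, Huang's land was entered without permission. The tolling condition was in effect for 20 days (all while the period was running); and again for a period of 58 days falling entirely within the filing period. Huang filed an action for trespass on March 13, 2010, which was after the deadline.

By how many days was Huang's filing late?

17 days

Counting February 2, 2008 as day 1, day 675 is December 7, 2009.
Tolling adds 20 days: December 7, 2009 + 20 days = December 27, 2009.
Tolling adds 58 days: December 27, 2009 + 58 days = February 23, 2010.
February 23, 2010 is a listed holiday. The next qualifying day is February 24, 2010.
The deadline is February 24, 2010; from February 24, 2010 to March 13, 2010 is 17 days.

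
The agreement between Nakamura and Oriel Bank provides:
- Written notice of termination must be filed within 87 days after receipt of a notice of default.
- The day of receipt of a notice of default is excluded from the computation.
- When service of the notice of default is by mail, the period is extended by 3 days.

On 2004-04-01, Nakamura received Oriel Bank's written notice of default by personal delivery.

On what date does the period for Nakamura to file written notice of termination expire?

June 27, 2004

87 days after 2004-04-01 is June 27, 2004.
Service was not by mail, so no mail extension applies.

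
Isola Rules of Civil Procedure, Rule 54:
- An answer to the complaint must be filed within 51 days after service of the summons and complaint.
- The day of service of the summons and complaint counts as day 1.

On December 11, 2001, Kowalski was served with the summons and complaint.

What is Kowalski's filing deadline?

January 30, 2002

Counting December 11, 2001 as day 1, day 51 is January 30, 2002.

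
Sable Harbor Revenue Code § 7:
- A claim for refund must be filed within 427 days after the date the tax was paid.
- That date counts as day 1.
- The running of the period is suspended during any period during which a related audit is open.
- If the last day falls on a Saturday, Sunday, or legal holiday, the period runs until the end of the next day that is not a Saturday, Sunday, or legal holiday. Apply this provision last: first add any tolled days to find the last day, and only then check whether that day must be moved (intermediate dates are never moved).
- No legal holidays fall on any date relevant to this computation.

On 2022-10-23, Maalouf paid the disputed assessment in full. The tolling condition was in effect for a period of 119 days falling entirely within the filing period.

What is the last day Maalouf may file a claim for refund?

Counting 2022-10-23 as day 1, day 427 is December 23, 2023.
Tolling adds 119 days: December 23, 2023 + 119 days = April 20, 2024.
April 20, 2024 is Saturday; April 21, 2024 is Sunday. The next qualifying day is April 22, 2024.

April 22, 2024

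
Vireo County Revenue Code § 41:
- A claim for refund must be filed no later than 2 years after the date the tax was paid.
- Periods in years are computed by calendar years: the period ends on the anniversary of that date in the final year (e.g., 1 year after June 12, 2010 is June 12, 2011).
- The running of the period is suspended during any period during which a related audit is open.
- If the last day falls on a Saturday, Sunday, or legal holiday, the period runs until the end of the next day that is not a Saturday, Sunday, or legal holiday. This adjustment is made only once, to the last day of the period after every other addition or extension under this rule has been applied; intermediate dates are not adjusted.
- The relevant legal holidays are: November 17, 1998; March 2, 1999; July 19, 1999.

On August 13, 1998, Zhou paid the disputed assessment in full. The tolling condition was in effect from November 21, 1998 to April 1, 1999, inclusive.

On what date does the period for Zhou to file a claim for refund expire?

December 25, 2000

2 years after August 13, 1998 is August 13, 2000.
From November 21, 1998 through April 1, 1999 inclusive is 132 days; tolling adds 132 days: August 13, 2000 + 132 days = December 23, 2000.
December 23, 2000 is Saturday; December 24, 2000 is Sunday. The next qualifying day is December 25, 2000.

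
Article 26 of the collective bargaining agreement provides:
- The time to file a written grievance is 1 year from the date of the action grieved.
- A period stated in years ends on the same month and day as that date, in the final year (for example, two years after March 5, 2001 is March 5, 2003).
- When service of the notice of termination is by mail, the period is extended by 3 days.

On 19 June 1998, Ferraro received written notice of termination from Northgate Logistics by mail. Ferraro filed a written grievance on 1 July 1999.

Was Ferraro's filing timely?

No

1 year after 19 June 1998 is June 19, 1999.
Service was by mail, adding 3 days: June 19, 1999 + 3 days = June 22, 1999.
The deadline is June 22, 1999; the filing on July 1, 1999 is after that date.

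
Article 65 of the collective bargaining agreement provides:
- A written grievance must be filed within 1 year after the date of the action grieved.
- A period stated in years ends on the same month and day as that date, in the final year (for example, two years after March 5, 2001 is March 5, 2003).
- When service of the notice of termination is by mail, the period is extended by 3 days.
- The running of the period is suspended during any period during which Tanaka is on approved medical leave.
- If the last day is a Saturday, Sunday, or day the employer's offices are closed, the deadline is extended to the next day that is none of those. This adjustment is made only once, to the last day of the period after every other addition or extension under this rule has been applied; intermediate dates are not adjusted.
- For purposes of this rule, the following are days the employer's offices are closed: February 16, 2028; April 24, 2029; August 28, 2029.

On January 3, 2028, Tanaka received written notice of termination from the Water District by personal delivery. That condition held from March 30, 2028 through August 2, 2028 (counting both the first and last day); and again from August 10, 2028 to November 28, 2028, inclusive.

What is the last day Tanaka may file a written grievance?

1 year after January 3, 2028 is January 3, 2029.
Service was not by mail, so no mail extension applies.
From March 30, 2028 through August 2, 2028 inclusive is 126 days; tolling adds 126 days: January 3, 2029 + 126 days = May 9, 2029.
From August 10, 2028 through November 28, 2028 inclusive is 111 days; tolling adds 111 days: May 9, 2029 + 111 days = August 28, 2029.
August 28, 2029 is a listed holiday. The next qualifying day is August 29, 2029.

August 29, 2029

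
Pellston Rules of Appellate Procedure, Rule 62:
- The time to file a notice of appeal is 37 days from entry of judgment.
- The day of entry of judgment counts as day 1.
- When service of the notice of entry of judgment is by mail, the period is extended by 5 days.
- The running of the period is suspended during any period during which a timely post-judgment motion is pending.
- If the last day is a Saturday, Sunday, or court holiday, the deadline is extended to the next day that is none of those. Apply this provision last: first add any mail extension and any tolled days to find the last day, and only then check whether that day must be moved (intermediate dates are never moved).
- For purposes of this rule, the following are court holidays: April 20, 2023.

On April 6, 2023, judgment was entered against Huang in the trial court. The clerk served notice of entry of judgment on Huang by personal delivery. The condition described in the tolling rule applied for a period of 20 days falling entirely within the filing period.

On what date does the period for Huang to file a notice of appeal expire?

June 1, 2023

Counting April 6, 2023 as day 1, day 37 is May 12, 2023.
Service was not by mail, so no mail extension applies.
Tolling adds 20 days: May 12, 2023 + 20 days = June 1, 2023.
June 1, 2023 is a Thursday and not a court holiday, so no extension applies.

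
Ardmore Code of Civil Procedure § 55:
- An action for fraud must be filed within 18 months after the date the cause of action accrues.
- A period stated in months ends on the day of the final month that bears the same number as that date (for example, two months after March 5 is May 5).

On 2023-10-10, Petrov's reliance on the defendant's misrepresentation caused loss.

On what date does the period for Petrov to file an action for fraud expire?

April 10, 2025

18 months after 2023-10-10 is April 10, 2025.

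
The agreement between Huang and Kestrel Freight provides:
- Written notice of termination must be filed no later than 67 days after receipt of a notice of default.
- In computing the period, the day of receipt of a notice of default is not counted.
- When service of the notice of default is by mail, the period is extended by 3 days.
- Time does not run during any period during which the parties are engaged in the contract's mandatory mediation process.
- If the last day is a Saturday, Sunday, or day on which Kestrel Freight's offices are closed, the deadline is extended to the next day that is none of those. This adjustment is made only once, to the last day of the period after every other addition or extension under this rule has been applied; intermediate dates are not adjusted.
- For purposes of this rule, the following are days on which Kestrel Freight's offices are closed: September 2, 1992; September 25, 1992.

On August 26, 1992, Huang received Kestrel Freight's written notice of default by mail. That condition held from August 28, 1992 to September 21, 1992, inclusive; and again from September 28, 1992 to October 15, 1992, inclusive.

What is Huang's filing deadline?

67 days after August 26, 1992 is November 1, 1992.
Service was by mail, adding 3 days: November 1, 1992 + 3 days = November 4, 1992.
From August 28, 1992 through September 21, 1992 inclusive is 25 days; tolling adds 25 days: November 4, 1992 + 25 days = November 29, 1992.
From September 28, 1992 through October 15, 1992 inclusive is 18 days; tolling adds 18 days: November 29, 1992 + 18 days = December 17, 1992.
December 17, 1992 is a Thursday and not a day on which Kestrel Freight's offices are closed, so no extension applies.

December 17, 1992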